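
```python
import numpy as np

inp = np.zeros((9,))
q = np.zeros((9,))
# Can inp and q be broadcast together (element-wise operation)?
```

Yes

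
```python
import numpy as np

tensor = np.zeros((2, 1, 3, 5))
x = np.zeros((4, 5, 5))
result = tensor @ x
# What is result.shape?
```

(2, 4, 3, 5)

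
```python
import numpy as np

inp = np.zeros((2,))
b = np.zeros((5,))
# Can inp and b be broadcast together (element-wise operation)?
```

No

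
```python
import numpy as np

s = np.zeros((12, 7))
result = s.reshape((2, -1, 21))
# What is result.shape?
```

(2, 2, 21)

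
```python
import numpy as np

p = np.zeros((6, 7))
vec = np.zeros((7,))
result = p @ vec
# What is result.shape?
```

(6,)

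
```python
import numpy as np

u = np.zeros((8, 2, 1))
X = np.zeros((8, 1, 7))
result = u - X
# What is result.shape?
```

(8, 2, 7)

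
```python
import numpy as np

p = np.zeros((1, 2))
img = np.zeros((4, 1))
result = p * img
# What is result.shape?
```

(4, 2)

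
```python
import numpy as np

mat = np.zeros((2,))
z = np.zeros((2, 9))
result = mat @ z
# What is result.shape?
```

(9,)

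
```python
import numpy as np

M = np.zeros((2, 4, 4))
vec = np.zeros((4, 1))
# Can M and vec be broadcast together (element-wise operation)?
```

Yes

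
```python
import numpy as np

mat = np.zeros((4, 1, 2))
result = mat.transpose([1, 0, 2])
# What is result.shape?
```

(1, 4, 2)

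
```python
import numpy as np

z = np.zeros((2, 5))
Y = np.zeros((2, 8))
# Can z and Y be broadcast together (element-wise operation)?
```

No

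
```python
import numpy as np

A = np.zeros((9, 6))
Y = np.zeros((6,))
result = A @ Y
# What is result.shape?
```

(9,)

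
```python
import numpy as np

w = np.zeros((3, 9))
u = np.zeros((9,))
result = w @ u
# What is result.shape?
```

(3,)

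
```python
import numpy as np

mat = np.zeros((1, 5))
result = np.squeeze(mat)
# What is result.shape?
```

(5,)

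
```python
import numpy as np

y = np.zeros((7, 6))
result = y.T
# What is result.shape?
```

(6, 7)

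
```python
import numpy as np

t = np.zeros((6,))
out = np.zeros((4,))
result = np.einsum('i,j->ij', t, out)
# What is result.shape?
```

(6, 4)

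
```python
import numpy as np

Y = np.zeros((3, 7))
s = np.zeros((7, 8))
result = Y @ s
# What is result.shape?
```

(3, 8)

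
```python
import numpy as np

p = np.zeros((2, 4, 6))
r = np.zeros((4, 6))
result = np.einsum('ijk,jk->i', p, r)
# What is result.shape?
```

(2,)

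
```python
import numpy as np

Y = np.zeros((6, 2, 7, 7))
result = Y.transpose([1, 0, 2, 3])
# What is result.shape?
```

(2, 6, 7, 7)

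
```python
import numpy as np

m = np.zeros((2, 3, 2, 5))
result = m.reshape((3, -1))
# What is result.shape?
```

(3, 20)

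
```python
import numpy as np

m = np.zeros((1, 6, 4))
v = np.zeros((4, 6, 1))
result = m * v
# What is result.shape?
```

(4, 6, 4)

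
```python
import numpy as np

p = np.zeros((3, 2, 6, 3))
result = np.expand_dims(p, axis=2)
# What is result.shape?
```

(3, 2, 1, 6, 3)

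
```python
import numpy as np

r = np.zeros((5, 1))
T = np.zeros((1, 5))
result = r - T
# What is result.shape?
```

(5, 5)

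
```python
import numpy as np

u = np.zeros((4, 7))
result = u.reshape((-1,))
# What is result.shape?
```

(28,)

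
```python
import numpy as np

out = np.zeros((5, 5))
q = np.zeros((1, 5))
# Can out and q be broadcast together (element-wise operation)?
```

Yes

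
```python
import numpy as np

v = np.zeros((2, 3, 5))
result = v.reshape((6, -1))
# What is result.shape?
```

(6, 5)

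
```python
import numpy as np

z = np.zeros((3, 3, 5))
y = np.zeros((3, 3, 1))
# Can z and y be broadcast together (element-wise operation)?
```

Yes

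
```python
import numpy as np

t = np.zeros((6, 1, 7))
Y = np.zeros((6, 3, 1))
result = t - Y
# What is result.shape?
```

(6, 3, 7)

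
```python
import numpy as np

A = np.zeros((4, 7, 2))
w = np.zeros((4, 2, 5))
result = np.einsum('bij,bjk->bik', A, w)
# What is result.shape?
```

(4, 7, 5)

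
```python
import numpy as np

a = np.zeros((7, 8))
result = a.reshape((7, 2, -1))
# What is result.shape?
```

(7, 2, 4)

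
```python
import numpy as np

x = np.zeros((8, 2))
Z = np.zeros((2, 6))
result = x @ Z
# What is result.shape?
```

(8, 6)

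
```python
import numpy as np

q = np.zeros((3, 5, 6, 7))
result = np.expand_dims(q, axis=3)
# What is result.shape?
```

(3, 5, 6, 1, 7)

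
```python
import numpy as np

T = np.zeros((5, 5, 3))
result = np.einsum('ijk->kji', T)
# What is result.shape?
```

(3, 5, 5)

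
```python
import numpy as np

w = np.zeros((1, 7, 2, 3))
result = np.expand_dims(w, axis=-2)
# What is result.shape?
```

(1, 7, 2, 1, 3)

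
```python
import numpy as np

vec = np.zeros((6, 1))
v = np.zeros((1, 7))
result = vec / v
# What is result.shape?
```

(6, 7)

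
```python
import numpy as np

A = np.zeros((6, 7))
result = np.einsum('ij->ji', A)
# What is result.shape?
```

(7, 6)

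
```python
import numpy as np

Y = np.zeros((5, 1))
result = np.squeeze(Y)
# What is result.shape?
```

(5,)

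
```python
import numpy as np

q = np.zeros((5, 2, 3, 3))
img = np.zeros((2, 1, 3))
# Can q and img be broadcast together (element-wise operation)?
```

Yes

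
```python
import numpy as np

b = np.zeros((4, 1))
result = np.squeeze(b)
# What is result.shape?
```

(4,)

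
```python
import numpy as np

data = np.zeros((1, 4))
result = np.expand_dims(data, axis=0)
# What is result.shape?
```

(1, 1, 4)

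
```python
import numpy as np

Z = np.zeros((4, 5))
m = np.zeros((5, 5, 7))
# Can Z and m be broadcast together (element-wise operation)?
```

No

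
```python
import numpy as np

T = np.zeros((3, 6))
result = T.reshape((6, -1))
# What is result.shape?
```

(6, 3)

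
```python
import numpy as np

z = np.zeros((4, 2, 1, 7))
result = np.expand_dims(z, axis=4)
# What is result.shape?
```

(4, 2, 1, 7, 1)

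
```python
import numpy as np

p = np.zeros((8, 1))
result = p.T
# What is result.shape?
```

(1, 8)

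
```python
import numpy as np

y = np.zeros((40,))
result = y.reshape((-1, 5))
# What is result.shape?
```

(8, 5)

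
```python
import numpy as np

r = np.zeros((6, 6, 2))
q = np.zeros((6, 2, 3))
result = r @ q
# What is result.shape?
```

(6, 6, 3)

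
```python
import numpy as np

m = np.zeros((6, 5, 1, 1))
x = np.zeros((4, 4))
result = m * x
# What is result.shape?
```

(6, 5, 4, 4)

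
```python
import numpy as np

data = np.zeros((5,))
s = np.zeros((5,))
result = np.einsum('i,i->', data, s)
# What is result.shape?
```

()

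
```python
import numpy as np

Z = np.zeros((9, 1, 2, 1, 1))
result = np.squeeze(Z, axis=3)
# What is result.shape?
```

(9, 1, 2, 1)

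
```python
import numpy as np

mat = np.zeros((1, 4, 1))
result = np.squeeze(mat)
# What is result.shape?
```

(4,)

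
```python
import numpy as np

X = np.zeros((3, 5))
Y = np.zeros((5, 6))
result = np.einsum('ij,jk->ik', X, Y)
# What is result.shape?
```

(3, 6)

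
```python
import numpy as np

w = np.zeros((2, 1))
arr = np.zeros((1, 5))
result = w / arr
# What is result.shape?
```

(2, 5)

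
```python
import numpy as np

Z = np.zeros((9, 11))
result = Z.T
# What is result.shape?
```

(11, 9)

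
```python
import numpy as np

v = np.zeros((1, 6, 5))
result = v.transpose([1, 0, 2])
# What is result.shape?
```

(6, 1, 5)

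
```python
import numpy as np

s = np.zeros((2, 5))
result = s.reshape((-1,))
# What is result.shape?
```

(10,)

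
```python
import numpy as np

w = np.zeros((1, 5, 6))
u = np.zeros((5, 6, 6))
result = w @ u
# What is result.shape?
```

(5, 5, 6)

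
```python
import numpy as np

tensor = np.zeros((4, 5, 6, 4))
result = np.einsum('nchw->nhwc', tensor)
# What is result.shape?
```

(4, 6, 4, 5)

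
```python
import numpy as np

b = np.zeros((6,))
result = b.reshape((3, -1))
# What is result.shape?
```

(3, 2)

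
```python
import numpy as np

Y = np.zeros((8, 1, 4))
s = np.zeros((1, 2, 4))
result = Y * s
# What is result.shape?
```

(8, 2, 4)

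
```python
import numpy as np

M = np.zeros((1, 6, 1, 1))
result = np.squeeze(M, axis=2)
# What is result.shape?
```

(1, 6, 1)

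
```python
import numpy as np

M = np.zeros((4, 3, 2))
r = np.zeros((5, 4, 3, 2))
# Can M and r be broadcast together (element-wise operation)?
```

Yes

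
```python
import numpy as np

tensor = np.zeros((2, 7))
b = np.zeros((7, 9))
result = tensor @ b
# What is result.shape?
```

(2, 9)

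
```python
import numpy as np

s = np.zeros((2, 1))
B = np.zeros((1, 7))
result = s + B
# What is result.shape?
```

(2, 7)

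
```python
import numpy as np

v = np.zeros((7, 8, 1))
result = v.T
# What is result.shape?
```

(1, 8, 7)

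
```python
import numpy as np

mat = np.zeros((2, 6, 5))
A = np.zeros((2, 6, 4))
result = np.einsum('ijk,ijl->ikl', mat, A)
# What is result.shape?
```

(2, 5, 4)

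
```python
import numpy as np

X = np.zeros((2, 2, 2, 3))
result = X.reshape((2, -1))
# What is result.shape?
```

(2, 12)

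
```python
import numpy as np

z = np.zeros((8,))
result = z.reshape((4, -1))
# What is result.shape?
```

(4, 2)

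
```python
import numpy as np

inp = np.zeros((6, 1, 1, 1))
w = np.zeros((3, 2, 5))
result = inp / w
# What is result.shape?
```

(6, 3, 2, 5)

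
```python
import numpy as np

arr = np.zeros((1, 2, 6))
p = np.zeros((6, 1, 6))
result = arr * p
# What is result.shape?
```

(6, 2, 6)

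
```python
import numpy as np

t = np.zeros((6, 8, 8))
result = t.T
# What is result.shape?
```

(8, 8, 6)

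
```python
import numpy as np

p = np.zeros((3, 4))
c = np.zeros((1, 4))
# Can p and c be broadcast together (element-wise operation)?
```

Yes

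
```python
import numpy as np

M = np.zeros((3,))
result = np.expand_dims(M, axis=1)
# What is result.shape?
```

(3, 1)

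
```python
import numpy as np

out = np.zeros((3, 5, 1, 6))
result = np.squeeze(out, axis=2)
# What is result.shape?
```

(3, 5, 6)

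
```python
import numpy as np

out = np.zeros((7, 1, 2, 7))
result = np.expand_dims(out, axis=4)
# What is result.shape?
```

(7, 1, 2, 7, 1)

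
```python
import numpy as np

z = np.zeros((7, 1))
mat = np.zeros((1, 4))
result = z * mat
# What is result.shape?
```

(7, 4)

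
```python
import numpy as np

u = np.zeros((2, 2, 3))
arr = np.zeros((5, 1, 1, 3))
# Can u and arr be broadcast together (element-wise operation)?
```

Yes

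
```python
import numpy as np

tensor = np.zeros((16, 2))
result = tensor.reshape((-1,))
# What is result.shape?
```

(32,)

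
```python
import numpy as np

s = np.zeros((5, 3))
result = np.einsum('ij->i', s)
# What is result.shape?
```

(5,)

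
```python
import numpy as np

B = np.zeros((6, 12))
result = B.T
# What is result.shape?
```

(12, 6)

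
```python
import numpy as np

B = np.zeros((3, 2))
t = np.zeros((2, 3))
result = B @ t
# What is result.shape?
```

(3, 3)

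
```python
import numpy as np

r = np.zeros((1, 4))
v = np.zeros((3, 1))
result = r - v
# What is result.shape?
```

(3, 4)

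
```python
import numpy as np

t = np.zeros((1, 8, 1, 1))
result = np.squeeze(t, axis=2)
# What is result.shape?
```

(1, 8, 1)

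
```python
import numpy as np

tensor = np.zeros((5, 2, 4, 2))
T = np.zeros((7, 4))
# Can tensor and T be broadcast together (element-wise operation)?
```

No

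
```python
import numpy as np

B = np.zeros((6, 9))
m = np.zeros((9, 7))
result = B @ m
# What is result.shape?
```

(6, 7)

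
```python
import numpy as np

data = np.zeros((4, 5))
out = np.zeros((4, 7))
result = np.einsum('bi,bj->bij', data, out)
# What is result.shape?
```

(4, 5, 7)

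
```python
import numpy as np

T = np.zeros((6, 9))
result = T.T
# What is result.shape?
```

(9, 6)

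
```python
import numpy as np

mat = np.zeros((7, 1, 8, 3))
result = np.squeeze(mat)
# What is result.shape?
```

(7, 8, 3)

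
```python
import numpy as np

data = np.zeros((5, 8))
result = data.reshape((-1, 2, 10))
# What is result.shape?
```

(2, 2, 10)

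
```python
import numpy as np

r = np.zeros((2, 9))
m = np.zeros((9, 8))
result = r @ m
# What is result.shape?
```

(2, 8)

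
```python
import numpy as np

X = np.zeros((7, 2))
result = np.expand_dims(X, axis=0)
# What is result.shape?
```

(1, 7, 2)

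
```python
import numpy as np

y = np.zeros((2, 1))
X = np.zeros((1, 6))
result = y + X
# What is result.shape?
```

(2, 6)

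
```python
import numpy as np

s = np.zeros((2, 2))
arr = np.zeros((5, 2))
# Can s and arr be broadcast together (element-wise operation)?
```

No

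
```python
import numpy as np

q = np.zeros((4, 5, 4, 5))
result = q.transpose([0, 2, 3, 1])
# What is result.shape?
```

(4, 4, 5, 5)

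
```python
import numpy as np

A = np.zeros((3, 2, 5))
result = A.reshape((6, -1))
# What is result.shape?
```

(6, 5)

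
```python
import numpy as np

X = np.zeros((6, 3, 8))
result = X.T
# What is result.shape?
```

(8, 3, 6)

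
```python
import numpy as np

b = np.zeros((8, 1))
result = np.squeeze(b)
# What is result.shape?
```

(8,)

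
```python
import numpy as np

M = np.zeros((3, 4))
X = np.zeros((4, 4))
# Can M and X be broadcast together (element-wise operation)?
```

No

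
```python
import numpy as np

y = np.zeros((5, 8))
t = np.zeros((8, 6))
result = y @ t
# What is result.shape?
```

(5, 6)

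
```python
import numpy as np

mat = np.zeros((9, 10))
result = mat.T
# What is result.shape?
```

(10, 9)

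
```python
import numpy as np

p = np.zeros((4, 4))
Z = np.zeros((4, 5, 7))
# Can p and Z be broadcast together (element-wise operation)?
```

No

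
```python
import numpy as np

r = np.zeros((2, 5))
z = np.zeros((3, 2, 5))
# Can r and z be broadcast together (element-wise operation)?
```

Yes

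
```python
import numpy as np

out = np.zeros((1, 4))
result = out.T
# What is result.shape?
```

(4, 1)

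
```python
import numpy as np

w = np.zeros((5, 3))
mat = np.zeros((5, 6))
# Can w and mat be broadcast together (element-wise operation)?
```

No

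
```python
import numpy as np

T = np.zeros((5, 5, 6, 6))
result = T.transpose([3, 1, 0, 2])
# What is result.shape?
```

(6, 5, 5, 6)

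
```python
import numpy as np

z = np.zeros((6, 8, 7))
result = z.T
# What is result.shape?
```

(7, 8, 6)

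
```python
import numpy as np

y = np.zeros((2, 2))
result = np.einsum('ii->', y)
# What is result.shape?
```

()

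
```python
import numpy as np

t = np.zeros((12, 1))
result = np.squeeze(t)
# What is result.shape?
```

(12,)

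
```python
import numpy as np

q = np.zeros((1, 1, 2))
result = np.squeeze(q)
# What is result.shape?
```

(2,)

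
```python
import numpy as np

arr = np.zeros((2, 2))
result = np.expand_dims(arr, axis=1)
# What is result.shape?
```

(2, 1, 2)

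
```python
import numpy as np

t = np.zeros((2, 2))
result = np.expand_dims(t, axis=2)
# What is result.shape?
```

(2, 2, 1)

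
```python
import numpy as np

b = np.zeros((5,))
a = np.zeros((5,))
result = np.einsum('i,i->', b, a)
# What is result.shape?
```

()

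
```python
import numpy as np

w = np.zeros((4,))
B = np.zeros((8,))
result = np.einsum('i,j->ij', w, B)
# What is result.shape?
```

(4, 8)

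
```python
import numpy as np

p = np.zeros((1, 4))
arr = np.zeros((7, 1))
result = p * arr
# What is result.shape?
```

(7, 4)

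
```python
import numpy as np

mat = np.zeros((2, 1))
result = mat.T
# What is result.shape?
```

(1, 2)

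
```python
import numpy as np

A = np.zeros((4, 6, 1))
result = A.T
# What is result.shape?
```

(1, 6, 4)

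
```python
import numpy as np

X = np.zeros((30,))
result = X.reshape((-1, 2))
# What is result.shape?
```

(15, 2)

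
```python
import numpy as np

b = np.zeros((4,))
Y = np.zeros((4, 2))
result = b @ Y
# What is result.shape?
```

(2,)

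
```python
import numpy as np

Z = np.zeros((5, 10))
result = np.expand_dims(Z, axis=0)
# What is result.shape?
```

(1, 5, 10)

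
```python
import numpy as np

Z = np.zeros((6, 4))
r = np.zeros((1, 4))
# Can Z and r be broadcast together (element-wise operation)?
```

Yes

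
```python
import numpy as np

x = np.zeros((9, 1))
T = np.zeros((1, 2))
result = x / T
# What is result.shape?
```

(9, 2)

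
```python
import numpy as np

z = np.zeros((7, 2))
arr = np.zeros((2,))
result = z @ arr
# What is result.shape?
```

(7,)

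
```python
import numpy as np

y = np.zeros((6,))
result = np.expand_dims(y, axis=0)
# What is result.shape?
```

(1, 6)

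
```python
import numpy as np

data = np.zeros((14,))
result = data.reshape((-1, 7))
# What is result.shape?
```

(2, 7)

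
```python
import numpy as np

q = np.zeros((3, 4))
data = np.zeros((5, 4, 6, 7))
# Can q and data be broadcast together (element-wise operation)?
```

No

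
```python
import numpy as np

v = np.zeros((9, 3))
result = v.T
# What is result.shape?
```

(3, 9)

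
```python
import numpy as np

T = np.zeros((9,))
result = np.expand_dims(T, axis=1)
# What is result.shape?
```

(9, 1)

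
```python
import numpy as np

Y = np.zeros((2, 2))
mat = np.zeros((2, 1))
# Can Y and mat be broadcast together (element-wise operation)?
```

Yes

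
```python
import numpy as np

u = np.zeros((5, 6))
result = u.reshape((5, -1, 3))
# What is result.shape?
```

(5, 2, 3)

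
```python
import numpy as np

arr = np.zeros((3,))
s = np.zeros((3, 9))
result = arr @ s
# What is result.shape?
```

(9,)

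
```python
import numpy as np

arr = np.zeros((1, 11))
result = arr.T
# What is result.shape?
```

(11, 1)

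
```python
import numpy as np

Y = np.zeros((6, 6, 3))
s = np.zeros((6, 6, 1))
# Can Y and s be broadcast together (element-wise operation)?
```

Yes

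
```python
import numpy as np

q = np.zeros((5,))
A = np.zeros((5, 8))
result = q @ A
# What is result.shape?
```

(8,)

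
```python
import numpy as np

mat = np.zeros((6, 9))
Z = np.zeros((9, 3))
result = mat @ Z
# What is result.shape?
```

(6, 3)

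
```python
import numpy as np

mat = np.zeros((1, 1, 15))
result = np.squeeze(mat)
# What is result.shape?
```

(15,)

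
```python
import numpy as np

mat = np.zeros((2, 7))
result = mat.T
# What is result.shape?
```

(7, 2)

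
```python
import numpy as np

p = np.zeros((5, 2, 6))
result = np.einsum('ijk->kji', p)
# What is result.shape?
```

(6, 2, 5)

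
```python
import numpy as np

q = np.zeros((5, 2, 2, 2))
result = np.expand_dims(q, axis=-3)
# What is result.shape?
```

(5, 2, 1, 2, 2)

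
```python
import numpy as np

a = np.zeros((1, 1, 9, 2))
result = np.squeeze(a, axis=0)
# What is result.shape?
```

(1, 9, 2)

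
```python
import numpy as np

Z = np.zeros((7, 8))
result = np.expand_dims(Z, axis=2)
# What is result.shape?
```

(7, 8, 1)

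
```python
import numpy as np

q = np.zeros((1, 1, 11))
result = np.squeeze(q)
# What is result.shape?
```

(11,)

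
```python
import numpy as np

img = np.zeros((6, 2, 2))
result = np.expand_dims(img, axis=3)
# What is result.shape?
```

(6, 2, 2, 1)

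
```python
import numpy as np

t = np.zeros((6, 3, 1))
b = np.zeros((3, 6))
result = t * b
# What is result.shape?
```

(6, 3, 6)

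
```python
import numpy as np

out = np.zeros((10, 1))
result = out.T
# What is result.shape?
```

(1, 10)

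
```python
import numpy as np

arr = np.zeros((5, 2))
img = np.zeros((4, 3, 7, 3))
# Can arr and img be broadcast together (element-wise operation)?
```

No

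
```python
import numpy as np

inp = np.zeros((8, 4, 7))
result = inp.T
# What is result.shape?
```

(7, 4, 8)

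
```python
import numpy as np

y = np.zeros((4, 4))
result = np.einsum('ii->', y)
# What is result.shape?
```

()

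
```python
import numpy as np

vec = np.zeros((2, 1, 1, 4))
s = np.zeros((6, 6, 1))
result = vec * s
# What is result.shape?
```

(2, 6, 6, 4)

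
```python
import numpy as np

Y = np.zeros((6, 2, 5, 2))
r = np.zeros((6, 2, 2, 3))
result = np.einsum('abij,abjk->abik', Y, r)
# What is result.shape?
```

(6, 2, 5, 3)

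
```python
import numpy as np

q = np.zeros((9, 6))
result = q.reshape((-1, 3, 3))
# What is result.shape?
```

(6, 3, 3)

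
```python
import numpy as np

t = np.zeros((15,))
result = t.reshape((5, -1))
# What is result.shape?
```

(5, 3)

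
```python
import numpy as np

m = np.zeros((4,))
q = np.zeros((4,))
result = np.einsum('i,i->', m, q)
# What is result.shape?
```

()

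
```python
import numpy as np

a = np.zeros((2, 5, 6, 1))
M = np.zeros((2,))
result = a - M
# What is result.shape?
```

(2, 5, 6, 2)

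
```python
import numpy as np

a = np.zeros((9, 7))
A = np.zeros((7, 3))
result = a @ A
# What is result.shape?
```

(9, 3)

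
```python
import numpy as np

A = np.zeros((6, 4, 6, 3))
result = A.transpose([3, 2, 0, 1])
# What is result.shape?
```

(3, 6, 6, 4)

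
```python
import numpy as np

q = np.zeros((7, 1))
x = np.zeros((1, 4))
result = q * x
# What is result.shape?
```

(7, 4)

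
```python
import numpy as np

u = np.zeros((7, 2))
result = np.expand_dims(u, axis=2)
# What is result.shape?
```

(7, 2, 1)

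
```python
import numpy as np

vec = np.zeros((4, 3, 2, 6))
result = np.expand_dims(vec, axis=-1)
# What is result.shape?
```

(4, 3, 2, 6, 1)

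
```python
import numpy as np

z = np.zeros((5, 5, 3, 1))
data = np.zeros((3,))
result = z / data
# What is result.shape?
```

(5, 5, 3, 3)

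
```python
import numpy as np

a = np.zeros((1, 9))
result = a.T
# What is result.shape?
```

(9, 1)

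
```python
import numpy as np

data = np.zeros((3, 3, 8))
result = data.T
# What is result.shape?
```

(8, 3, 3)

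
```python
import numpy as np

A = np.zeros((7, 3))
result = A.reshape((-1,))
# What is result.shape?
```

(21,)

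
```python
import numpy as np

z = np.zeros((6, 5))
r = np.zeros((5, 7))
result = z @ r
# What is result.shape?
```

(6, 7)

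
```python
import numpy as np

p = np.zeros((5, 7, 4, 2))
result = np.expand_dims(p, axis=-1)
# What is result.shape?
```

(5, 7, 4, 2, 1)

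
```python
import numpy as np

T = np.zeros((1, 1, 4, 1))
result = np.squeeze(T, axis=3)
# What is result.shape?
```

(1, 1, 4)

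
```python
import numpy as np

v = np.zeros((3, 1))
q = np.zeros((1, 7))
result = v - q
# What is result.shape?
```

(3, 7)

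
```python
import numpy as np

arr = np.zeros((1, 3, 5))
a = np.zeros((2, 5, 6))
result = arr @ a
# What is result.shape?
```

(2, 3, 6)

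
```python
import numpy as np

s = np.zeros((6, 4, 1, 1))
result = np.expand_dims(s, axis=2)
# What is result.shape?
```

(6, 4, 1, 1, 1)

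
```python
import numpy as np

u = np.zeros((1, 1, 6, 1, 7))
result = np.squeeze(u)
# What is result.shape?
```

(6, 7)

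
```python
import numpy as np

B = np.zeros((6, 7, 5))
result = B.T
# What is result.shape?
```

(5, 7, 6)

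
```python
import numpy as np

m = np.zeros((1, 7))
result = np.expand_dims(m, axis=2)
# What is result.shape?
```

(1, 7, 1)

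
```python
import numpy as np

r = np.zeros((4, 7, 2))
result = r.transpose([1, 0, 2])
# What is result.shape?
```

(7, 4, 2)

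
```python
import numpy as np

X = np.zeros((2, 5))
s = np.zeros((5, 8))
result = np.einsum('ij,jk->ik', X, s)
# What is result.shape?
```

(2, 8)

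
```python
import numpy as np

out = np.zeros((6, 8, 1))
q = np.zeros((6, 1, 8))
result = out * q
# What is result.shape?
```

(6, 8, 8)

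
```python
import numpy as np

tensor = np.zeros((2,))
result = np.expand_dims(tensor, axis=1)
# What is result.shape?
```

(2, 1)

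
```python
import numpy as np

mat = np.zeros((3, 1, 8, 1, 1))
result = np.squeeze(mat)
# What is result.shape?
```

(3, 8)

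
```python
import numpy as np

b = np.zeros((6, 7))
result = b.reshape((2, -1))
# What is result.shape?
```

(2, 21)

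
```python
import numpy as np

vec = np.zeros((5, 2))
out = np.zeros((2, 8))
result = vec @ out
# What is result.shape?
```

(5, 8)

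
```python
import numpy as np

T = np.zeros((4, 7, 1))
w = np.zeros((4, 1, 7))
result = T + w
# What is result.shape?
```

(4, 7, 7)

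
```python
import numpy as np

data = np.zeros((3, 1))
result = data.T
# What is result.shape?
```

(1, 3)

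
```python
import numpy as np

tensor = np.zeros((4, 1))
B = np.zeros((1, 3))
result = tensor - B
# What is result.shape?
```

(4, 3)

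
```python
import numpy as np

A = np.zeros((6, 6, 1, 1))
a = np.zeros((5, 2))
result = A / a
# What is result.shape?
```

(6, 6, 5, 2)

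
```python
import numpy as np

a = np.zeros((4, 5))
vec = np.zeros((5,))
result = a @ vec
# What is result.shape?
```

(4,)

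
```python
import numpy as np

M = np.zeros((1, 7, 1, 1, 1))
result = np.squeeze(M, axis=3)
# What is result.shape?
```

(1, 7, 1, 1)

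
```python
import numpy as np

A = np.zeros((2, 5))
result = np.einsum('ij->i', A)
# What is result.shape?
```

(2,)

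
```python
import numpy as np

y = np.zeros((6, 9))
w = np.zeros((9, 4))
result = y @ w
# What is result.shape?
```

(6, 4)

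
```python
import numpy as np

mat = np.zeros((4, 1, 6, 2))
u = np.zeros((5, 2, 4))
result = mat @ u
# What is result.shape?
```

(4, 5, 6, 4)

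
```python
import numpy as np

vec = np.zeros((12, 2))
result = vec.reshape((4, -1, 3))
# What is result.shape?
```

(4, 2, 3)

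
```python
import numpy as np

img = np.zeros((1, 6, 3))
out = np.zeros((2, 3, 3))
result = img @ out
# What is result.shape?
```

(2, 6, 3)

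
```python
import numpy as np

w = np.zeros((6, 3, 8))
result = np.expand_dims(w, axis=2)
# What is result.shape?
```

(6, 3, 1, 8)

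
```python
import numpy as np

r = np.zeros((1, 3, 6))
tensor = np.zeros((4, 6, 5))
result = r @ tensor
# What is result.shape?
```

(4, 3, 5)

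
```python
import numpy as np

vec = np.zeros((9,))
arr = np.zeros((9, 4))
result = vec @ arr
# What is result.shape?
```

(4,)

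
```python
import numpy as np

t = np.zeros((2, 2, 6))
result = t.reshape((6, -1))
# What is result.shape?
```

(6, 4)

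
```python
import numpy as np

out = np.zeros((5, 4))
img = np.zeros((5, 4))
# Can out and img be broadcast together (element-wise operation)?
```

Yes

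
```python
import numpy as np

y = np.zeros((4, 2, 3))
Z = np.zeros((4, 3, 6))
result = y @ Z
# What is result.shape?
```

(4, 2, 6)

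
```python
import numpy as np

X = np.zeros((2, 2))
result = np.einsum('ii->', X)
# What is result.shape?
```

()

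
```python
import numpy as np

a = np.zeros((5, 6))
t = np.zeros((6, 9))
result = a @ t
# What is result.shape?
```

(5, 9)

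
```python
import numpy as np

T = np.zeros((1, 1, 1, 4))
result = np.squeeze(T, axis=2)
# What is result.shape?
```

(1, 1, 4)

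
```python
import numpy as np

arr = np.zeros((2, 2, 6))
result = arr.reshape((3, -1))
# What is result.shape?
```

(3, 8)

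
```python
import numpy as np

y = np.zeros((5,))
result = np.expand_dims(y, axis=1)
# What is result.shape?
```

(5, 1)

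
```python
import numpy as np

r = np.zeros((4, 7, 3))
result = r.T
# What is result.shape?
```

(3, 7, 4)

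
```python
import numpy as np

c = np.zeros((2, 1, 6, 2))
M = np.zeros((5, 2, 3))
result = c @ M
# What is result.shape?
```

(2, 5, 6, 3)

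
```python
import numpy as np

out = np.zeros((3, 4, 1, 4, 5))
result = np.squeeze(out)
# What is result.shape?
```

(3, 4, 4, 5)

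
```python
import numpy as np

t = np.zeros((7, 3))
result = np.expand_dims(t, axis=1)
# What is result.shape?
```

(7, 1, 3)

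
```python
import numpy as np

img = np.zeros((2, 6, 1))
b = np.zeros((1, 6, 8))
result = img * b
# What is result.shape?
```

(2, 6, 8)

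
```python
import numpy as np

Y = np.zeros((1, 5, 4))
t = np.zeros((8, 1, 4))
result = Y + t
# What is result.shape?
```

(8, 5, 4)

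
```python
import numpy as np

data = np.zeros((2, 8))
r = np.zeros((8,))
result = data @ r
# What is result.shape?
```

(2,)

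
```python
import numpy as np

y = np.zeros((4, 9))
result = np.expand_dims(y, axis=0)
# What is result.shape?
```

(1, 4, 9)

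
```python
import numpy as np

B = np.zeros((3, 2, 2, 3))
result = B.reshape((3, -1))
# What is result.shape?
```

(3, 12)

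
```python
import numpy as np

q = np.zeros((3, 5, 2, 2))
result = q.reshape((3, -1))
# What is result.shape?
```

(3, 20)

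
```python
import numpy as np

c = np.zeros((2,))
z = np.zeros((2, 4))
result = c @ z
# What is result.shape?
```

(4,)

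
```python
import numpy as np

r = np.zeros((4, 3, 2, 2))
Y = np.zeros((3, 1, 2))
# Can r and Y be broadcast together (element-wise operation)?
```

Yes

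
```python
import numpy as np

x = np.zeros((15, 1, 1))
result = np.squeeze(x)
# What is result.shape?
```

(15,)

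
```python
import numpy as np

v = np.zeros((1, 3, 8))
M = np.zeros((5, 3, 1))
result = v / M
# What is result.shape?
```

(5, 3, 8)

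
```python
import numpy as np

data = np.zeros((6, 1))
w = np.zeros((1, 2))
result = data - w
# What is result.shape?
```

(6, 2)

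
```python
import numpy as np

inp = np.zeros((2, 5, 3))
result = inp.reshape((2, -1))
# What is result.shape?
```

(2, 15)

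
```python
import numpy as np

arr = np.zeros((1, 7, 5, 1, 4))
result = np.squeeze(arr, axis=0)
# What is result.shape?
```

(7, 5, 1, 4)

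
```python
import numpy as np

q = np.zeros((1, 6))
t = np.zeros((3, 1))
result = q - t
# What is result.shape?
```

(3, 6)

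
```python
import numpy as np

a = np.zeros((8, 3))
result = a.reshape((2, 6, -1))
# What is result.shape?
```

(2, 6, 2)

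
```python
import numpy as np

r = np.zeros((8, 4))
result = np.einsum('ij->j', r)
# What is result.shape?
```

(4,)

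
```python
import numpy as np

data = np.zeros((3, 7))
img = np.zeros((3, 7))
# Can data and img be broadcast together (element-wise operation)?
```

Yes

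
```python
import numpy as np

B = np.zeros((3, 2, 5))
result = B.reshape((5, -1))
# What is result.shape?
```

(5, 6)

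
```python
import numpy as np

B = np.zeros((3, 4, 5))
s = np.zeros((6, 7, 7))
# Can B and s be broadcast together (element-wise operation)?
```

No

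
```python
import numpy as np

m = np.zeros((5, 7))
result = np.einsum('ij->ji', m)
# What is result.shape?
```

(7, 5)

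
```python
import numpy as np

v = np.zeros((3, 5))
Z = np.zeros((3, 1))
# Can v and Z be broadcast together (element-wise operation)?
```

Yes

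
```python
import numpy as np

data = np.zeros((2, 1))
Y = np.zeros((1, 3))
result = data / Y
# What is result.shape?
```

(2, 3)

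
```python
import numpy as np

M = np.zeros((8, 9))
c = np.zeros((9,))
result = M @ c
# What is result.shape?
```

(8,)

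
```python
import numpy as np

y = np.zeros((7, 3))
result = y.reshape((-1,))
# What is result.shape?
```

(21,)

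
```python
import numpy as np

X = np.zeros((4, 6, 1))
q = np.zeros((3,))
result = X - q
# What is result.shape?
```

(4, 6, 3)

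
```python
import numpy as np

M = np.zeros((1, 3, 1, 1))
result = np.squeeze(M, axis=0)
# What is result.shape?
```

(3, 1, 1)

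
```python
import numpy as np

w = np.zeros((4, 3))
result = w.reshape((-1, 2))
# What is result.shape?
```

(6, 2)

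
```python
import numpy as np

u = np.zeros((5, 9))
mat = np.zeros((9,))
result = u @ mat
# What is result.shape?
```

(5,)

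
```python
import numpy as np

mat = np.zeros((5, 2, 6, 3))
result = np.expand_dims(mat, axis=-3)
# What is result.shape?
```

(5, 2, 1, 6, 3)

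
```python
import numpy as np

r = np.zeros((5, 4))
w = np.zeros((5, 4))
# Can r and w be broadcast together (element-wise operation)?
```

Yes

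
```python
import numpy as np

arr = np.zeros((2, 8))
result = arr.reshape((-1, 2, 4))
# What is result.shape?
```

(2, 2, 4)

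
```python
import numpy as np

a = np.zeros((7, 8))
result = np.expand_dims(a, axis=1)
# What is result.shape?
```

(7, 1, 8)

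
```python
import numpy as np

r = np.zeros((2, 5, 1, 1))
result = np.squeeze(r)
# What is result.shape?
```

(2, 5)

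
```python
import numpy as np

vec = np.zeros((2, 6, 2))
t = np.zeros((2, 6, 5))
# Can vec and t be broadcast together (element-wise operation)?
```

No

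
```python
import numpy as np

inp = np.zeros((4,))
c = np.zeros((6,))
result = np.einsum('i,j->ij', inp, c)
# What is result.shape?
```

(4, 6)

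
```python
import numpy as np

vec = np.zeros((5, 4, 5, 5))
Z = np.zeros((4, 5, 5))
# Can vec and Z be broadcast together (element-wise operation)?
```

Yes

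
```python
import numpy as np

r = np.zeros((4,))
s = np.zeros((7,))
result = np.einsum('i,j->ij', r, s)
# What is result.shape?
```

(4, 7)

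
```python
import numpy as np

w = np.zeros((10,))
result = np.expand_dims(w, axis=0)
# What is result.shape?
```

(1, 10)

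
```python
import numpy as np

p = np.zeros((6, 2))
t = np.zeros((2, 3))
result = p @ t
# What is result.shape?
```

(6, 3)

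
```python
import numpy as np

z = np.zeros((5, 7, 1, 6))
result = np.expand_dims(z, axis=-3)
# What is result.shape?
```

(5, 7, 1, 1, 6)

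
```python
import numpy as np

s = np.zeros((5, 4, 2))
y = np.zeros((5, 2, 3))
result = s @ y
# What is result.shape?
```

(5, 4, 3)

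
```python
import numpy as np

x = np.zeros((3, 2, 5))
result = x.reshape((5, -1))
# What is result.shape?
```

(5, 6)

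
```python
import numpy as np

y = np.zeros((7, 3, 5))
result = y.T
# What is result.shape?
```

(5, 3, 7)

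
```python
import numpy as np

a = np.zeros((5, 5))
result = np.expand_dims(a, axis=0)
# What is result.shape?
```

(1, 5, 5)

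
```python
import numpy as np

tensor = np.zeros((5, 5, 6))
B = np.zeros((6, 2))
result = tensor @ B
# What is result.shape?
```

(5, 5, 2)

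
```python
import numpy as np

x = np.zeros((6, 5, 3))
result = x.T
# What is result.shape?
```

(3, 5, 6)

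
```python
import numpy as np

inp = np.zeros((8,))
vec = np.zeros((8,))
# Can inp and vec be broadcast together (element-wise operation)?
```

Yes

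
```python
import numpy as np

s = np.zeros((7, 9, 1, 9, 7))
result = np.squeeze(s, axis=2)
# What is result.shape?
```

(7, 9, 9, 7)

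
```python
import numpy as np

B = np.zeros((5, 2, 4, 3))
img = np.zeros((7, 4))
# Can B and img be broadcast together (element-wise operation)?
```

No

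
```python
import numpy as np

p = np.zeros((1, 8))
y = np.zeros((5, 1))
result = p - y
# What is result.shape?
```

(5, 8)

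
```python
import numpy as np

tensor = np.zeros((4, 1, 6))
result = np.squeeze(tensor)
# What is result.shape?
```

(4, 6)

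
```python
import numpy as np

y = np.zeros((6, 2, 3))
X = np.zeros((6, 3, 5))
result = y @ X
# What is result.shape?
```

(6, 2, 5)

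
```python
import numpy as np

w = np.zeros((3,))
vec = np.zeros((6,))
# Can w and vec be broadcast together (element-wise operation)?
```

No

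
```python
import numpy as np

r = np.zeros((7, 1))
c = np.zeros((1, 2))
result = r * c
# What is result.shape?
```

(7, 2)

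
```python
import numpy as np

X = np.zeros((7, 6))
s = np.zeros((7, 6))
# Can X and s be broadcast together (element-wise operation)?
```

Yes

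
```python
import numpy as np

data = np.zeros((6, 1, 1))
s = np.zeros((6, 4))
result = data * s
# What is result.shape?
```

(6, 6, 4)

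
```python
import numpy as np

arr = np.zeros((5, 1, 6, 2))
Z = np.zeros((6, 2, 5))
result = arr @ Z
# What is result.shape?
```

(5, 6, 6, 5)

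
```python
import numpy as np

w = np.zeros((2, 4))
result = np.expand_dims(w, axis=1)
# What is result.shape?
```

(2, 1, 4)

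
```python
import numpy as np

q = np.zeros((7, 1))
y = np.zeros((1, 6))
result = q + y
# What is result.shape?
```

(7, 6)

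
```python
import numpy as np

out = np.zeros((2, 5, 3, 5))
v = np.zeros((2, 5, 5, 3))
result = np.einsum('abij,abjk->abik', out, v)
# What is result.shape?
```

(2, 5, 3, 3)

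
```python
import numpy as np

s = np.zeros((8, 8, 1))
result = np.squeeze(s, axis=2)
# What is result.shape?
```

(8, 8)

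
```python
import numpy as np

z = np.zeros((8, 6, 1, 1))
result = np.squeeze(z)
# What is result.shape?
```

(8, 6)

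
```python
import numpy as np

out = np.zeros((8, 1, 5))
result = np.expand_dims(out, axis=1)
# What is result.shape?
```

(8, 1, 1, 5)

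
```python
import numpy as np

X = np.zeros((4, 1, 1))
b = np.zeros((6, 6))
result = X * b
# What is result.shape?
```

(4, 6, 6)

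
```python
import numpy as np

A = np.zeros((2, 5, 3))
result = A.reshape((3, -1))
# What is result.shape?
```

(3, 10)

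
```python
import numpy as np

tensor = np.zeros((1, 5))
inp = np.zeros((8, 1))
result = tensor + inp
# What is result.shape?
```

(8, 5)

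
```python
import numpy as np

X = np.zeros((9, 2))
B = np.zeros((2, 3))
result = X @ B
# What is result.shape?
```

(9, 3)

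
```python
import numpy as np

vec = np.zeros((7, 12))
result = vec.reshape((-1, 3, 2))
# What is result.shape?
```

(14, 3, 2)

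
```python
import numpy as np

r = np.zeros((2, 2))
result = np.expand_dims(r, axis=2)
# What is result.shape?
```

(2, 2, 1)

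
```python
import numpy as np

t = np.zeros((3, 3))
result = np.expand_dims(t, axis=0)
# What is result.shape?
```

(1, 3, 3)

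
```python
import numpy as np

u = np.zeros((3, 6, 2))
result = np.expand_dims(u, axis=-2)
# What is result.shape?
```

(3, 6, 1, 2)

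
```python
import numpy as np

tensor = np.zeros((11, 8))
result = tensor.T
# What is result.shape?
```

(8, 11)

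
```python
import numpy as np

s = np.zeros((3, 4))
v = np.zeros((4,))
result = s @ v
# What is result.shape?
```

(3,)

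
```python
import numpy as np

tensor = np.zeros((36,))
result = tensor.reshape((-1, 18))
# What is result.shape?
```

(2, 18)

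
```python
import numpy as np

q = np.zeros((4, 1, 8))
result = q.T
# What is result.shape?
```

(8, 1, 4)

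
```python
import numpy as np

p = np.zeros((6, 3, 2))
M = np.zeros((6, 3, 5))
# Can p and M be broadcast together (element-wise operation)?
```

No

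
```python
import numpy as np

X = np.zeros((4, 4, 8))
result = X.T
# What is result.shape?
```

(8, 4, 4)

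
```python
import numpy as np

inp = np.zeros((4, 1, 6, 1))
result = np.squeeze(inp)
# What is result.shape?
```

(4, 6)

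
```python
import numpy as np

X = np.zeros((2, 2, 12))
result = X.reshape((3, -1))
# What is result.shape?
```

(3, 16)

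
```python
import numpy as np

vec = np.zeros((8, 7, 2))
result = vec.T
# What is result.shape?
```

(2, 7, 8)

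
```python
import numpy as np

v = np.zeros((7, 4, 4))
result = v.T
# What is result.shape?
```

(4, 4, 7)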